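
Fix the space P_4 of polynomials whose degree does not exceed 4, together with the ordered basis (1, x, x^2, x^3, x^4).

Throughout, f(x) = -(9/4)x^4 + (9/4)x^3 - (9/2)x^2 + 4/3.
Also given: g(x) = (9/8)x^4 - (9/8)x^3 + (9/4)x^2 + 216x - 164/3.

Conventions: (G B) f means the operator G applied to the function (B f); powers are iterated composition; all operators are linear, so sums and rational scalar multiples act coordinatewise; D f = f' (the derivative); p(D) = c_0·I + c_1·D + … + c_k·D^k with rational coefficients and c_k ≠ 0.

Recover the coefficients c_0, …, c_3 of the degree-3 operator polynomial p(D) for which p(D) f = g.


c_0 = -1/2, c_1 = 0, c_2 = 0, c_3 = -4

D^0 f = -(9/4)x^4 + (9/4)x^3 - (9/2)x^2 + 4/3
D^1 f = -9x^3 + (27/4)x^2 - 9x
D^2 f = -27x^2 + (27/2)x - 9
D^3 f = -54x + 27/2
matching coefficients of g against c_0 f + c_1 Df + … from the top degree down determines the c_i
solution: c_0 = -1/2, c_1 = 0, c_2 = 0, c_3 = -4


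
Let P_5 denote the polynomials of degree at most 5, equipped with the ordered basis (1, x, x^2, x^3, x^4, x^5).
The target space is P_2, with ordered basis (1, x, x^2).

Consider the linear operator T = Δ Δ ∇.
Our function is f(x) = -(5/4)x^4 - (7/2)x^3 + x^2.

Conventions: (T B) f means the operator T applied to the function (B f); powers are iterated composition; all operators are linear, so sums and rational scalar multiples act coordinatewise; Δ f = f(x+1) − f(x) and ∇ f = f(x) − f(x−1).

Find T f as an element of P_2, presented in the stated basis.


∇ f = -5x^3 - 3x^2 + (15/2)x - 13/4
Δ ∇ f = -15x^2 - 21x - 1/2
Δ Δ ∇ f = -30x - 36

the image equals g(x) = -30x - 36


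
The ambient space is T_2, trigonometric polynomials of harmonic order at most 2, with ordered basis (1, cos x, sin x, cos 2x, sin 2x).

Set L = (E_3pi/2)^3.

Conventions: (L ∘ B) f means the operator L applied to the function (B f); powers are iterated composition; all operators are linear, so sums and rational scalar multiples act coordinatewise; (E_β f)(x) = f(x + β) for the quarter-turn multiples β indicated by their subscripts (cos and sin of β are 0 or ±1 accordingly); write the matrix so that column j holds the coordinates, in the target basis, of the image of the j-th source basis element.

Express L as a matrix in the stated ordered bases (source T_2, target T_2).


image of 1: 1
image of cos x: -sin x
image of sin x: cos x
image of cos 2x: -cos 2x
image of sin 2x: -sin 2x
each image's coordinates form column j of the matrix

the matrix is [[1, 0, 0, 0, 0]; [0, 0, 1, 0, 0]; [0, -1, 0, 0, 0]; [0, 0, 0, -1, 0]; [0, 0, 0, 0, -1]] (rows listed top to bottom)


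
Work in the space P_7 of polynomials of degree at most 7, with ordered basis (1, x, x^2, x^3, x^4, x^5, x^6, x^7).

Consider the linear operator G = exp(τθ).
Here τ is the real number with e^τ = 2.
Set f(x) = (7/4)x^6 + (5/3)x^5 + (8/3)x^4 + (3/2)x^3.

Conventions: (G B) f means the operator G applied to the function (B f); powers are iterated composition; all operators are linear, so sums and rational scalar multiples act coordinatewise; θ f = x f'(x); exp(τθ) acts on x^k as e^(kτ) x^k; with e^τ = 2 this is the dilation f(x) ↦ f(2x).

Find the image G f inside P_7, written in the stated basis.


g(x) = 112x^6 + (160/3)x^5 + (128/3)x^4 + 12x^3

exp(τθ) x^k = e^(kτ) x^k; with e^τ = 2 this sends x^k to 2^k x^k
x^3 ↦ 8 x^3
x^4 ↦ 16 x^4
x^5 ↦ 32 x^5
x^6 ↦ 64 x^6
applying this coordinatewise to f: exp(τθ) f = 112x^6 + (160/3)x^5 + (128/3)x^4 + 12x^3


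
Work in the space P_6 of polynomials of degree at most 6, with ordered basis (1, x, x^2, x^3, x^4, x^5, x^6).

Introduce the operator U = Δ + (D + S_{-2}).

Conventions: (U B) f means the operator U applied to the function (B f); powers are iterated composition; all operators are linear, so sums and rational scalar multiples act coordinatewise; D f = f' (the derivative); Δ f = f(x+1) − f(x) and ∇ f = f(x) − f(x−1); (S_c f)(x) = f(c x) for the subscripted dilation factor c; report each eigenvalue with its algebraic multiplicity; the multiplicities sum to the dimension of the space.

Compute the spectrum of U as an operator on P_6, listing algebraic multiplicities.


image of 1: 1
image of x: -2x + 2
image of x^2: 4x^2 + 4x + 1
image of x^3: -8x^3 + 6x^2 + 3x + 1
image of x^4: 16x^4 + 8x^3 + 6x^2 + 4x + 1
image of x^5: -32x^5 + 10x^4 + 10x^3 + 10x^2 + 5x + 1
image of x^6: 64x^6 + 12x^5 + 15x^4 + 20x^3 + 15x^2 + 6x + 1
the matrix is upper triangular; its diagonal is (1, -2, 4, -8, 16, -32, 64)
for a triangular matrix the eigenvalues are the diagonal entries, with algebraic multiplicity their repetition count

λ = -32 (multiplicity 1), λ = -8 (multiplicity 1), λ = -2 (multiplicity 1), λ = 1 (multiplicity 1), λ = 4 (multiplicity 1), λ = 16 (multiplicity 1), λ = 64 (multiplicity 1)


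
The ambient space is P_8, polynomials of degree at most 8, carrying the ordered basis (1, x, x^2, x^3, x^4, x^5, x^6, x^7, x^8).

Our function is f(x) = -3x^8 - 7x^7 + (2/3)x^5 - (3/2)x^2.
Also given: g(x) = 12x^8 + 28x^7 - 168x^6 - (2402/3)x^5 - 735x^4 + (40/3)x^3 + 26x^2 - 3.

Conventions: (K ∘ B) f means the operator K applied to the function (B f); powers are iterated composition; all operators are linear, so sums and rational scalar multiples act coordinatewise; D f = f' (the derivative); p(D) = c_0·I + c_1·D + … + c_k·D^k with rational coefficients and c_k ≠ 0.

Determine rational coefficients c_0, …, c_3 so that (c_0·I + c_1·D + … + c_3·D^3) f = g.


D^0 f = -3x^8 - 7x^7 + (2/3)x^5 - (3/2)x^2
D^1 f = -24x^7 - 49x^6 + (10/3)x^4 - 3x
D^2 f = -168x^6 - 294x^5 + (40/3)x^3 - 3
D^3 f = -1008x^5 - 1470x^4 + 40x^2
matching coefficients of g against c_0 f + c_1 Df + … from the top degree down determines the c_i
solution: c_0 = -4, c_1 = 0, c_2 = 1, c_3 = 1/2

p(D) = -4·I + D^2 + (1/2)·D^3, i.e. c_0 = -4, c_1 = 0, c_2 = 1, c_3 = 1/2


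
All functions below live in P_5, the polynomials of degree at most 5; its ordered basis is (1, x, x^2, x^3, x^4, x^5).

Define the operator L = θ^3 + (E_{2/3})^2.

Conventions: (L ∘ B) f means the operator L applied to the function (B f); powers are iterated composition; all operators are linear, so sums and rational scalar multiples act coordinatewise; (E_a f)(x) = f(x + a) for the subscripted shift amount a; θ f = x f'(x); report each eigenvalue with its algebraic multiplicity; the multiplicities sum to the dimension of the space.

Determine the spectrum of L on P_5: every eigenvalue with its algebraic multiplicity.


λ = 1 (multiplicity 1), λ = 2 (multiplicity 1), λ = 9 (multiplicity 1), λ = 28 (multiplicity 1), λ = 65 (multiplicity 1), λ = 126 (multiplicity 1)

image of 1: 1
image of x: 2x + 4/3
image of x^2: 9x^2 + (8/3)x + 16/9
image of x^3: 28x^3 + 4x^2 + (16/3)x + 64/27
image of x^4: 65x^4 + (16/3)x^3 + (32/3)x^2 + (256/27)x + 256/81
image of x^5: 126x^5 + (20/3)x^4 + (160/9)x^3 + (640/27)x^2 + (1280/81)x + 1024/243
the matrix is upper triangular; its diagonal is (1, 2, 9, 28, 65, 126)
for a triangular matrix the eigenvalues are the diagonal entries, with algebraic multiplicity their repetition count


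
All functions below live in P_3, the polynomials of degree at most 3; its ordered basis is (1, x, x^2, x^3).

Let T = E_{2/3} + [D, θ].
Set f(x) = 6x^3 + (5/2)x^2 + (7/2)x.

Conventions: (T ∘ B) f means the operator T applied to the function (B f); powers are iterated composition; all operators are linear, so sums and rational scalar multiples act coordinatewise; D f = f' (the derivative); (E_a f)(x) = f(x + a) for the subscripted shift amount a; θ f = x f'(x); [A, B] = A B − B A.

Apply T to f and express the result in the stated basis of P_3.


E_{2/3} f = 6x^3 + (29/2)x^2 + (89/6)x + 47/9
θ f = 18x^3 + 5x^2 + (7/2)x
D θ f = 54x^2 + 10x + 7/2
D f = 18x^2 + 5x + 7/2
θ D f = 36x^2 + 5x
[D, θ] f = 18x^2 + 5x + 7/2
(E_{2/3} + [D, θ]) f = 6x^3 + (65/2)x^2 + (119/6)x + 157/18

the result is g(x) = 6x^3 + (65/2)x^2 + (119/6)x + 157/18


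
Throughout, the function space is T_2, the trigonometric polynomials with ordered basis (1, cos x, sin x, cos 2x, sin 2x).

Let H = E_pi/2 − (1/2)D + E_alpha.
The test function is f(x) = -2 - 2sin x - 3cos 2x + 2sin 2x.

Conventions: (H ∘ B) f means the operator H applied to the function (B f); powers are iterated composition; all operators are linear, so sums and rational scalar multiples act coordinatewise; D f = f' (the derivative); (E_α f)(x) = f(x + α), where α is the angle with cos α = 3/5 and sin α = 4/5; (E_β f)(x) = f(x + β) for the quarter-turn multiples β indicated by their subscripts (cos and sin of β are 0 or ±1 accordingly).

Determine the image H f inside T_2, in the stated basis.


E_pi/2 f = -2 - 2cos x + 3cos 2x - 2sin 2x
D f = -2cos x + 4cos 2x + 6sin 2x
(-(1/2)D) f = cos x - 2cos 2x - 3sin 2x
E_alpha f = -2 - (8/5)cos x - (6/5)sin x + (69/25)cos 2x + (58/25)sin 2x
(E_pi/2 − (1/2)D + E_alpha) f = -4 - (13/5)cos x - (6/5)sin x + (94/25)cos 2x - (67/25)sin 2x

the image equals g(x) = -4 - (13/5)cos x - (6/5)sin x + (94/25)cos 2x - (67/25)sin 2x


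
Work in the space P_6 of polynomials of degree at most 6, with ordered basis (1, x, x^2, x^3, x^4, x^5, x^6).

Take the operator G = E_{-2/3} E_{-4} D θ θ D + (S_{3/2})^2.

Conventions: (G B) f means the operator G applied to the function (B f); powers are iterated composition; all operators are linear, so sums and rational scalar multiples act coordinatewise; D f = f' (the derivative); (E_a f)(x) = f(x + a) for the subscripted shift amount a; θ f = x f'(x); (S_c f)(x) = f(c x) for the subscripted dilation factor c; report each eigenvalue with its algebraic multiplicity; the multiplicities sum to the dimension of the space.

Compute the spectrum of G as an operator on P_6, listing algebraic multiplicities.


image of 1: 1
image of x: (9/4)x
image of x^2: (81/16)x^2 + 2
image of x^3: (729/64)x^3 + 24x - 112
image of x^4: (6561/256)x^4 + 108x^2 - 1008x + 2352
image of x^5: (59049/1024)x^5 + 320x^3 - 4480x^2 + (62720/3)x - 878080/27
image of x^6: (531441/4096)x^6 + 750x^4 - 14000x^3 + 98000x^2 - (2744000/9)x + 9604000/27
the matrix is upper triangular; its diagonal is (1, 9/4, 81/16, 729/64, 6561/256, 59049/1024, 531441/4096)
for a triangular matrix the eigenvalues are the diagonal entries, with algebraic multiplicity their repetition count

λ = 1 (multiplicity 1), λ = 9/4 (multiplicity 1), λ = 81/16 (multiplicity 1), λ = 729/64 (multiplicity 1), λ = 6561/256 (multiplicity 1), λ = 59049/1024 (multiplicity 1), λ = 531441/4096 (multiplicity 1)


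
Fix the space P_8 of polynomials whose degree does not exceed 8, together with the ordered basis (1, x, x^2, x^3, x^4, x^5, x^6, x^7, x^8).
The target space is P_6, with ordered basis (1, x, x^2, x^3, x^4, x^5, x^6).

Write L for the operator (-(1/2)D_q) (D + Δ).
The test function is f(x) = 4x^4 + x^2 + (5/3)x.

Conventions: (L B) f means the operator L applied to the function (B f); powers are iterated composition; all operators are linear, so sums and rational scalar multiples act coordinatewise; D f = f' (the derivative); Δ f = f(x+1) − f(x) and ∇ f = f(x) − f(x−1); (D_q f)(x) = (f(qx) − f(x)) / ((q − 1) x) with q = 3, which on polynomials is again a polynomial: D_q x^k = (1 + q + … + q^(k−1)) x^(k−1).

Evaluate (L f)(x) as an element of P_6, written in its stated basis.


g(x) = -208x^2 - 48x - 10

D f = 16x^3 + 2x + 5/3
Δ f = 16x^3 + 24x^2 + 18x + 20/3
(D + Δ) f = 32x^3 + 24x^2 + 20x + 25/3
D_q (D + Δ) f = 416x^2 + 96x + 20
(-(1/2)D_q) (D + Δ) f = -208x^2 - 48x - 10


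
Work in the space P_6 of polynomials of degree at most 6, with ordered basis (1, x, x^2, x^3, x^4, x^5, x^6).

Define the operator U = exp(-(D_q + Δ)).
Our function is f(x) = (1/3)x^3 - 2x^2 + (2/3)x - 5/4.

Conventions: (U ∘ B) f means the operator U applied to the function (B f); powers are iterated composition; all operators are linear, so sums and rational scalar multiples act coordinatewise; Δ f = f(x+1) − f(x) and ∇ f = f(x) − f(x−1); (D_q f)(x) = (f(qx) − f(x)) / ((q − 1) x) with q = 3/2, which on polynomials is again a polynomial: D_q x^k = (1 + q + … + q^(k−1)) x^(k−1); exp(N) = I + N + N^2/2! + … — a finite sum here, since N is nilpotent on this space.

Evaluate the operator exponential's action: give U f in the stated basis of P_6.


the result is g(x) = (1/3)x^3 - (55/12)x^2 + (695/48)x - 23/2

order-1 term: -(31/12)x^2 + 8x + 1/3
order-2 term: (93/16)x - 161/24
order-3 term: -31/8
the series for exp(-(D_q + Δ)) f terminates at order 3
exp(-(D_q + Δ)) f = (1/3)x^3 - (55/12)x^2 + (695/48)x - 23/2


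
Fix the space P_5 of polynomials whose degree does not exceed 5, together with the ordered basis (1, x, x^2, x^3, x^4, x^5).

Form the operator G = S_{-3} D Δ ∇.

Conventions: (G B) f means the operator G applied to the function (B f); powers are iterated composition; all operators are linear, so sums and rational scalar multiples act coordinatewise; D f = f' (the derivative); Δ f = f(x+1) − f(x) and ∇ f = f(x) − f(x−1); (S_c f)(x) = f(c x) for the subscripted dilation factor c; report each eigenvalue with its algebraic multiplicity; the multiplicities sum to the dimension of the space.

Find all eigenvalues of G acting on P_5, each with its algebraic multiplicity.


image of 1: 0
image of x: 0
image of x^2: 0
image of x^3: 6
image of x^4: -72x
image of x^5: 540x^2 + 10
the matrix is upper triangular; its diagonal is (0, 0, 0, 0, 0, 0)
for a triangular matrix the eigenvalues are the diagonal entries, with algebraic multiplicity their repetition count

λ = 0 (multiplicity 6)


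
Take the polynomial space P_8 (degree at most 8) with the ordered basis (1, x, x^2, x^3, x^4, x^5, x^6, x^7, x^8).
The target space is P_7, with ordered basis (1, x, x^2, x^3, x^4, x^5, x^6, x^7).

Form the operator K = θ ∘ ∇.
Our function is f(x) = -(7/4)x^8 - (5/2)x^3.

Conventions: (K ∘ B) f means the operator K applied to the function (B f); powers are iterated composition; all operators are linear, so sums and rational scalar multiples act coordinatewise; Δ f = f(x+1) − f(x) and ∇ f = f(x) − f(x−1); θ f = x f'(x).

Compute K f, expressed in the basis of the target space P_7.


∇ f = -14x^7 + 49x^6 - 98x^5 + (245/2)x^4 - 98x^3 + (83/2)x^2 - (13/2)x - 3/4
θ ∇ f = -98x^7 + 294x^6 - 490x^5 + 490x^4 - 294x^3 + 83x^2 - (13/2)x

the image equals g(x) = -98x^7 + 294x^6 - 490x^5 + 490x^4 - 294x^3 + 83x^2 - (13/2)x


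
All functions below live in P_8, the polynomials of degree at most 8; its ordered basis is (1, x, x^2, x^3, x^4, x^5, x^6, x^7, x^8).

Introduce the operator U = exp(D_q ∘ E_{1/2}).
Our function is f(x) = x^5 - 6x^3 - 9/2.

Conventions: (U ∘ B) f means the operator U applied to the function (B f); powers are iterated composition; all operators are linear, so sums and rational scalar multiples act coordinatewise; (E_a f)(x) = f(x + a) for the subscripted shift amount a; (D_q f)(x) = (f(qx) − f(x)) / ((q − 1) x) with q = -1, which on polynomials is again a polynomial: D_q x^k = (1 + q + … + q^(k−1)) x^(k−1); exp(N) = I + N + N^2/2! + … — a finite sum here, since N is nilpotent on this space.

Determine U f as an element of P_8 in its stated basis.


g(x) = x^5 + x^4 - 6x^3 - (5/2)x^2 - 473/48

order-1 term: x^4 - (7/2)x^2 - 67/16
order-2 term: x^2 - 3/2
order-3 term: 1/3
the series for exp(D_q ∘ E_{1/2}) f terminates at order 3
exp(D_q ∘ E_{1/2}) f = x^5 + x^4 - 6x^3 - (5/2)x^2 - 473/48


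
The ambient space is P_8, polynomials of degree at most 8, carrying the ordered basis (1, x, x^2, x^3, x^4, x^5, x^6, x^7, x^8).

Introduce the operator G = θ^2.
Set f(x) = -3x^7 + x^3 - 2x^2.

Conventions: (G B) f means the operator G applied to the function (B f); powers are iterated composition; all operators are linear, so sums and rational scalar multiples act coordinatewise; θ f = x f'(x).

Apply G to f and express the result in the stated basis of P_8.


θ f = -21x^7 + 3x^3 - 4x^2
θ θ f = -147x^7 + 9x^3 - 8x^2

the image equals g(x) = -147x^7 + 9x^3 - 8x^2


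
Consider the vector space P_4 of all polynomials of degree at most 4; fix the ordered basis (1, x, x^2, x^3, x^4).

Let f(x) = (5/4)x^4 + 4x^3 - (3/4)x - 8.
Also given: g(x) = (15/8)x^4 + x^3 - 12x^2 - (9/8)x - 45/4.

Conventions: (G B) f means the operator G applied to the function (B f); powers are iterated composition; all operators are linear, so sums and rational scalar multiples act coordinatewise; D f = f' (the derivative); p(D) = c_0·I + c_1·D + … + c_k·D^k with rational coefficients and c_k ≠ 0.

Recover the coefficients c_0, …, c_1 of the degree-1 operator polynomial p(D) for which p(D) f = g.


D^0 f = (5/4)x^4 + 4x^3 - (3/4)x - 8
D^1 f = 5x^3 + 12x^2 - 3/4
matching coefficients of g against c_0 f + c_1 Df + … from the top degree down determines the c_i
solution: c_0 = 3/2, c_1 = -1

c_0 = 3/2, c_1 = -1


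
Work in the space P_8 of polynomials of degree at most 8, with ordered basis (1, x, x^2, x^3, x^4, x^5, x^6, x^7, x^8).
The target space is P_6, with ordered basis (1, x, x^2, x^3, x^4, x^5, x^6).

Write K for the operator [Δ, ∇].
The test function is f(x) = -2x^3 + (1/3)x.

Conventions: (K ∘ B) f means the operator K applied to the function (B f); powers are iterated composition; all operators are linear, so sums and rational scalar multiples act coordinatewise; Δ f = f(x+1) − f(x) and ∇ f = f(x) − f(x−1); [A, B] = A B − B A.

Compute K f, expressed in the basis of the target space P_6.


the result is g(x) = 0

∇ f = -6x^2 + 6x - 5/3
Δ ∇ f = -12x
Δ f = -6x^2 - 6x - 5/3
∇ Δ f = -12x
[Δ, ∇] f = 0


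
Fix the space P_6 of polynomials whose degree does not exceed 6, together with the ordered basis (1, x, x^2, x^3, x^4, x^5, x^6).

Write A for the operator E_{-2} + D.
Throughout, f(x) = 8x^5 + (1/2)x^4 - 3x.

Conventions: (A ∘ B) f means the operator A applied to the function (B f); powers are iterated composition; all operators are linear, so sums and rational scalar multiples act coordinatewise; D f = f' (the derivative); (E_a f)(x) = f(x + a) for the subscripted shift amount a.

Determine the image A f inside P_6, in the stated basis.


the image equals g(x) = 8x^5 - (79/2)x^4 + 318x^3 - 628x^2 + 621x - 245

E_{-2} f = 8x^5 - (159/2)x^4 + 316x^3 - 628x^2 + 621x - 242
D f = 40x^4 + 2x^3 - 3
(E_{-2} + D) f = 8x^5 - (79/2)x^4 + 318x^3 - 628x^2 + 621x - 245


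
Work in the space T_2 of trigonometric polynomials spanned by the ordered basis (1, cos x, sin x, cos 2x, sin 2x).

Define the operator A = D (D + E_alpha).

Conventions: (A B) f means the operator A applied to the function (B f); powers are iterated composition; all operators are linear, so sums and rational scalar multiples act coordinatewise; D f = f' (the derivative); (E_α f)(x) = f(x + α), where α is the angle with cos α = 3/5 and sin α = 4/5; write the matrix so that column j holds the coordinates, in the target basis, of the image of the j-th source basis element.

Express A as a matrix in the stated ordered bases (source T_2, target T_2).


image of 1: 0
image of cos x: -(9/5)cos x - (3/5)sin x
image of sin x: (3/5)cos x - (9/5)sin x
image of cos 2x: -(148/25)cos 2x + (14/25)sin 2x
image of sin 2x: -(14/25)cos 2x - (148/25)sin 2x
each image's coordinates form column j of the matrix

the matrix is [[0, 0, 0, 0, 0]; [0, -9/5, 3/5, 0, 0]; [0, -3/5, -9/5, 0, 0]; [0, 0, 0, -148/25, -14/25]; [0, 0, 0, 14/25, -148/25]] (rows listed top to bottom)


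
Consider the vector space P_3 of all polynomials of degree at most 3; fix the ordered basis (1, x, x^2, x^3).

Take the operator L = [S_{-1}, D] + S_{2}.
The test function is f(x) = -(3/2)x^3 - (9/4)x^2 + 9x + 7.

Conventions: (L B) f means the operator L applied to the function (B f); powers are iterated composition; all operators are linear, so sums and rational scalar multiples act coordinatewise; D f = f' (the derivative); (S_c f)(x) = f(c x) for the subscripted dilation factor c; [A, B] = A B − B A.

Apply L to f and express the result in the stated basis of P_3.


the image equals g(x) = -12x^3 - 18x^2 + 27x + 25

D f = -(9/2)x^2 - (9/2)x + 9
S_{-1} D f = -(9/2)x^2 + (9/2)x + 9
S_{-1} f = (3/2)x^3 - (9/4)x^2 - 9x + 7
D S_{-1} f = (9/2)x^2 - (9/2)x - 9
[S_{-1}, D] f = -9x^2 + 9x + 18
S_{2} f = -12x^3 - 9x^2 + 18x + 7
([S_{-1}, D] + S_{2}) f = -12x^3 - 18x^2 + 27x + 25


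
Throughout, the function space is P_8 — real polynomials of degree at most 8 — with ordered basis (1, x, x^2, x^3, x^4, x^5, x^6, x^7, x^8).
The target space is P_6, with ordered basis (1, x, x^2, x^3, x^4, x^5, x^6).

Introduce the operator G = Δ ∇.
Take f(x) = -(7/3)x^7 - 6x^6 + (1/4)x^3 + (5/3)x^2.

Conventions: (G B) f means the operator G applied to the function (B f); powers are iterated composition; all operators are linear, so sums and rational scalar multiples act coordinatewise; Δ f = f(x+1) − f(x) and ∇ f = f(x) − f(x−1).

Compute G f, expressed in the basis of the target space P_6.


the result is g(x) = -98x^5 - 180x^4 - (490/3)x^3 - 180x^2 - (187/6)x - 26/3

∇ f = -(49/3)x^6 + 13x^5 + (25/3)x^4 - (115/3)x^3 + (167/4)x^2 - (205/12)x + 9/4
Δ ∇ f = -98x^5 - 180x^4 - (490/3)x^3 - 180x^2 - (187/6)x - 26/3


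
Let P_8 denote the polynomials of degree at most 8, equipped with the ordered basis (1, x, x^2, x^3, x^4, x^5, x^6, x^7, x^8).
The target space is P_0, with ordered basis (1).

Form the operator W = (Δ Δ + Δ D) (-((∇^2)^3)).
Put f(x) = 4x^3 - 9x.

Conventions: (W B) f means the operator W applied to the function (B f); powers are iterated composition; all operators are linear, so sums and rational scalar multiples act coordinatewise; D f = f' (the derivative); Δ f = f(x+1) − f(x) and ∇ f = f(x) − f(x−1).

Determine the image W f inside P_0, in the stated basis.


the image equals g(x) = 0

∇ f = 12x^2 - 12x - 5
∇ ∇ f = 24x - 24
∇ ∇^2 f = 24
∇ ∇ ∇^2 f = 0
∇ ∇^2 ∇^2 f = 0
∇ ∇ ∇^2 ∇^2 f = 0
(-((∇^2)^3)) f = 0
Δ (-((∇^2)^3)) f = 0
Δ Δ (-((∇^2)^3)) f = 0
D (-((∇^2)^3)) f = 0
Δ D (-((∇^2)^3)) f = 0
(Δ Δ + Δ D) (-((∇^2)^3)) f = 0


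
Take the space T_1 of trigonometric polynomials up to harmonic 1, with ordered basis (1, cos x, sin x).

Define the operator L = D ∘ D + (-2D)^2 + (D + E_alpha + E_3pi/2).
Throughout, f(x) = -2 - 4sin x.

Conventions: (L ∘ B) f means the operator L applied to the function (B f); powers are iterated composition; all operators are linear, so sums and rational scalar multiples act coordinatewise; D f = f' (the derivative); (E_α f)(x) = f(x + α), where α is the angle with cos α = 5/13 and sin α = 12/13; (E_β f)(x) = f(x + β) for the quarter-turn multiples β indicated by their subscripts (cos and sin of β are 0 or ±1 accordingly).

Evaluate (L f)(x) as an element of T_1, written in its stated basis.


D f = -4cos x
D D f = 4sin x
D f = -4cos x
(-2D) f = 8cos x
D (-2D) f = -8sin x
(-2D) (-2D) f = 16sin x
D f = -4cos x
E_alpha f = -2 - (48/13)cos x - (20/13)sin x
E_3pi/2 f = -2 + 4cos x
(D + E_alpha + E_3pi/2) f = -4 - (48/13)cos x - (20/13)sin x
(D ∘ D + (-2D)^2 + (D + E_alpha + E_3pi/2)) f = -4 - (48/13)cos x + (240/13)sin x

the image equals g(x) = -4 - (48/13)cos x + (240/13)sin x


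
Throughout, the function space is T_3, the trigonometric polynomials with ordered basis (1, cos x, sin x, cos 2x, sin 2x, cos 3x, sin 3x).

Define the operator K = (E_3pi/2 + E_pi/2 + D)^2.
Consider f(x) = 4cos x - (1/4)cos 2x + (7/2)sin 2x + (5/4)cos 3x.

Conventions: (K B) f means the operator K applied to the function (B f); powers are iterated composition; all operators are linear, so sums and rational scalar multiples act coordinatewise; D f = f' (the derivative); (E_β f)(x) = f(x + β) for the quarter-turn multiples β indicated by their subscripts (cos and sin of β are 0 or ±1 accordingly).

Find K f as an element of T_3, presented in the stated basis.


g(x) = -4cos x - 28cos 2x - 2sin 2x - (45/4)cos 3x

E_3pi/2 f = 4sin x + (1/4)cos 2x - (7/2)sin 2x - (5/4)sin 3x
E_pi/2 f = -4sin x + (1/4)cos 2x - (7/2)sin 2x + (5/4)sin 3x
D f = -4sin x + 7cos 2x + (1/2)sin 2x - (15/4)sin 3x
(E_3pi/2 + E_pi/2 + D) f = -4sin x + (15/2)cos 2x - (13/2)sin 2x - (15/4)sin 3x
E_3pi/2 (E_3pi/2 + E_pi/2 + D) f = 4cos x - (15/2)cos 2x + (13/2)sin 2x - (15/4)cos 3x
E_pi/2 (E_3pi/2 + E_pi/2 + D) f = -4cos x - (15/2)cos 2x + (13/2)sin 2x + (15/4)cos 3x
D (E_3pi/2 + E_pi/2 + D) f = -4cos x - 13cos 2x - 15sin 2x - (45/4)cos 3x
(E_3pi/2 + E_pi/2 + D) (E_3pi/2 + E_pi/2 + D) f = -4cos x - 28cos 2x - 2sin 2x - (45/4)cos 3x


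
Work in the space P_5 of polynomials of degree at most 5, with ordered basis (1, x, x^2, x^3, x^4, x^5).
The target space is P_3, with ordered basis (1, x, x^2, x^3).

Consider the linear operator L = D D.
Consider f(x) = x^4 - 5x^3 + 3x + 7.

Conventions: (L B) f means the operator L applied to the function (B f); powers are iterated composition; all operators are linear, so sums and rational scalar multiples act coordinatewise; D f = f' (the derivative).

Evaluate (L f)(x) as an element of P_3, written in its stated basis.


the result is g(x) = 12x^2 - 30x

D f = 4x^3 - 15x^2 + 3
D D f = 12x^2 - 30x


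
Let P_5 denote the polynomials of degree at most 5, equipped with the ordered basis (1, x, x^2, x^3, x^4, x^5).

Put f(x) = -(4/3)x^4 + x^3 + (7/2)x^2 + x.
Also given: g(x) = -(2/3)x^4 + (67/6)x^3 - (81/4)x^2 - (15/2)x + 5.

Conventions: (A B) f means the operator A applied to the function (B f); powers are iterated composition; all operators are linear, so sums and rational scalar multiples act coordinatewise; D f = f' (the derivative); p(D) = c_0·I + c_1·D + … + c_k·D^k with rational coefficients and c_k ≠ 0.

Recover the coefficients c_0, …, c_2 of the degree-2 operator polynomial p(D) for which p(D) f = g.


c_0 = 1/2, c_1 = -2, c_2 = 1

D^0 f = -(4/3)x^4 + x^3 + (7/2)x^2 + x
D^1 f = -(16/3)x^3 + 3x^2 + 7x + 1
D^2 f = -16x^2 + 6x + 7
matching coefficients of g against c_0 f + c_1 Df + … from the top degree down determines the c_i
solution: c_0 = 1/2, c_1 = -2, c_2 = 1


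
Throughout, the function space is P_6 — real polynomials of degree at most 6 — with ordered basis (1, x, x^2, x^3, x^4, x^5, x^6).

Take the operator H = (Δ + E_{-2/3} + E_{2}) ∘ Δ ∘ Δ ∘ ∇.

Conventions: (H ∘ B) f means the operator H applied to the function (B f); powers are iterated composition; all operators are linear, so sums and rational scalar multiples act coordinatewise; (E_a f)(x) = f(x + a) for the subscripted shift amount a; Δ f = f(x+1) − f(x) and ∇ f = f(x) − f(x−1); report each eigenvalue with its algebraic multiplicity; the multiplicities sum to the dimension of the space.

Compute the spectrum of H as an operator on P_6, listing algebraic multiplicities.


image of 1: 0
image of x: 0
image of x^2: 0
image of x^3: 12
image of x^4: 48x + 80
image of x^5: 120x^2 + 400x + 1580/3
image of x^6: 240x^3 + 1200x^2 + 3160x + 23080/9
the matrix is upper triangular; its diagonal is (0, 0, 0, 0, 0, 0, 0)
for a triangular matrix the eigenvalues are the diagonal entries, with algebraic multiplicity their repetition count

λ = 0 (multiplicity 7)


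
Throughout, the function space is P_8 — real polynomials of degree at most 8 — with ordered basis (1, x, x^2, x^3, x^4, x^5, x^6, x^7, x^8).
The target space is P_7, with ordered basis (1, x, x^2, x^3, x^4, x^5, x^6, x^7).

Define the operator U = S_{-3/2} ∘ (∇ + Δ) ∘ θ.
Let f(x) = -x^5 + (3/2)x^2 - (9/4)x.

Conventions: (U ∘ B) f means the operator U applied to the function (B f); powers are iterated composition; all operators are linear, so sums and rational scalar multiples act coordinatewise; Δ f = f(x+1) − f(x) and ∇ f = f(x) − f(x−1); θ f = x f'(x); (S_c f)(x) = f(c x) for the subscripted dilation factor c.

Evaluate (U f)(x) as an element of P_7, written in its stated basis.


the result is g(x) = -(2025/8)x^4 - 225x^2 - 18x - 29/2

θ f = -5x^5 + 3x^2 - (9/4)x
∇ θ f = -25x^4 + 50x^3 - 50x^2 + 31x - 41/4
Δ θ f = -25x^4 - 50x^3 - 50x^2 - 19x - 17/4
(∇ + Δ) θ f = -50x^4 - 100x^2 + 12x - 29/2
S_{-3/2} (∇ + Δ) θ f = -(2025/8)x^4 - 225x^2 - 18x - 29/2


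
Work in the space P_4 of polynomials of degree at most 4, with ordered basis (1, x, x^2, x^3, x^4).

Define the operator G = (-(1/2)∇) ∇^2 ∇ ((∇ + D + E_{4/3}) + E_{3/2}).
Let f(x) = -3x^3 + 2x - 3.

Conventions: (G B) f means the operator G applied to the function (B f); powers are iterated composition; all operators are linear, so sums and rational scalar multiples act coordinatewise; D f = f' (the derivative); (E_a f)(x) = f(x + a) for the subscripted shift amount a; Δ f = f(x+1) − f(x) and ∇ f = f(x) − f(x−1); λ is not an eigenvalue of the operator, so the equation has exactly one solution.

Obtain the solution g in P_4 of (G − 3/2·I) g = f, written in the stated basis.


write g with unknown coordinates in the stated basis and equate coefficients in (G − 3/2·I) g = f
solving from the highest basis element down gives g = 2x^3 - (4/3)x + 2
check: G g = 0
so G g − 3/2·g = -3x^3 + 2x - 3 = f ✓

g(x) = 2x^3 - (4/3)x + 2


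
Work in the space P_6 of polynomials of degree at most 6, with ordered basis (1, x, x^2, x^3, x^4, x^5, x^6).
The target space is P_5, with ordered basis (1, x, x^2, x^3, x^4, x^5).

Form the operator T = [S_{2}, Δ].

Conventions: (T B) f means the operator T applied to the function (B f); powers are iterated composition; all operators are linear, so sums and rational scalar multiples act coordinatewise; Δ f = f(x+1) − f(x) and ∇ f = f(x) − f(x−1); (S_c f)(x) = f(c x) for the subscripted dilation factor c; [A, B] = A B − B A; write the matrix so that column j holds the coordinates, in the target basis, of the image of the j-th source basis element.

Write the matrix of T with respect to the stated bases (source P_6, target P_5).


image of 1: 0
image of x: -1
image of x^2: -4x - 3
image of x^3: -12x^2 - 18x - 7
image of x^4: -32x^3 - 72x^2 - 56x - 15
image of x^5: -80x^4 - 240x^3 - 280x^2 - 150x - 31
image of x^6: -192x^5 - 720x^4 - 1120x^3 - 900x^2 - 372x - 63
each image's coordinates form column j of the matrix

the matrix is [[0, -1, -3, -7, -15, -31, -63]; [0, 0, -4, -18, -56, -150, -372]; [0, 0, 0, -12, -72, -280, -900]; [0, 0, 0, 0, -32, -240, -1120]; [0, 0, 0, 0, 0, -80, -720]; [0, 0, 0, 0, 0, 0, -192]] (rows listed top to bottom)


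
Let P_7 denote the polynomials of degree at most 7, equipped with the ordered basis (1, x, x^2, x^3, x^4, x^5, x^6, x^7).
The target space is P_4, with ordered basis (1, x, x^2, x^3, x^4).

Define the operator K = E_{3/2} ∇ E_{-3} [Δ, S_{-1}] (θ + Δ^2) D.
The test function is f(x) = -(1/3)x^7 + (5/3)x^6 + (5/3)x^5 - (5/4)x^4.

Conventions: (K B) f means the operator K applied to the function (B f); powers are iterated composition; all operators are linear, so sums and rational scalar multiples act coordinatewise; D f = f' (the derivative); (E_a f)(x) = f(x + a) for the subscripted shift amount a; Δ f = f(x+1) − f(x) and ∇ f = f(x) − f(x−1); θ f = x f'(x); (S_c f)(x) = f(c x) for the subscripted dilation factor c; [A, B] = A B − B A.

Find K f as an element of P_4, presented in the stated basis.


the image equals g(x) = -840x^4 + 4720x^3 - 11140x^2 + 13440x - 38911/6

D f = -(7/3)x^6 + 10x^5 + (25/3)x^4 - 5x^3
θ D f = -14x^6 + 50x^5 + (100/3)x^4 - 15x^3
Δ D f = -14x^5 + 15x^4 + (260/3)x^3 + 100x^2 + (163/3)x + 11
Δ Δ D f = -70x^4 - 80x^3 + 210x^2 + 450x + 242
(θ + Δ^2) D f = -14x^6 + 50x^5 - (110/3)x^4 - 95x^3 + 210x^2 + 450x + 242
S_{-1} (θ + Δ^2) D f = -14x^6 - 50x^5 - (110/3)x^4 + 95x^3 + 210x^2 - 450x + 242
Δ S_{-1} (θ + Δ^2) D f = -84x^5 - 460x^4 - (2780/3)x^3 - 645x^2 + (673/3)x - 737/3
Δ (θ + Δ^2) D f = -84x^5 + 40x^4 + (220/3)x^3 - 215x^2 + (463/3)x + 1693/3
S_{-1} Δ (θ + Δ^2) D f = 84x^5 + 40x^4 - (220/3)x^3 - 215x^2 - (463/3)x + 1693/3
[Δ, S_{-1}] (θ + Δ^2) D f = -168x^5 - 500x^4 - (2560/3)x^3 - 430x^2 + (1136/3)x - 810
E_{-3} [Δ, S_{-1}] (θ + Δ^2) D f = -168x^5 + 2020x^4 - (29920/3)x^3 + 25610x^2 - (102364/3)x + 17548
∇ E_{-3} [Δ, S_{-1}] (θ + Δ^2) D f = -840x^4 + 9760x^3 - 43720x^2 + 90060x - 215678/3
E_{3/2} (∇ E_{-3}) [Δ, S_{-1}] (θ + Δ^2) D f = -840x^4 + 4720x^3 - 11140x^2 + 13440x - 38911/6


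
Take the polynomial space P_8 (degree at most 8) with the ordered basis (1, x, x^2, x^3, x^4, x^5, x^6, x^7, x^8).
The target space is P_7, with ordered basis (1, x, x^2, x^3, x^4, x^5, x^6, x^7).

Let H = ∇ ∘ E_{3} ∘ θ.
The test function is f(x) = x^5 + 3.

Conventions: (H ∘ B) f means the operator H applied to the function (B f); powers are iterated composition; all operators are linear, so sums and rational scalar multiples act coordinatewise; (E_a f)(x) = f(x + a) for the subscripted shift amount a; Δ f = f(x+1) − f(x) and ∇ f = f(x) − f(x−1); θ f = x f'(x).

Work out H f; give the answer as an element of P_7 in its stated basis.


the image equals g(x) = 25x^4 + 250x^3 + 950x^2 + 1625x + 1055

θ f = 5x^5
E_{3} θ f = 5x^5 + 75x^4 + 450x^3 + 1350x^2 + 2025x + 1215
∇ (E_{3} ∘ θ) f = 25x^4 + 250x^3 + 950x^2 + 1625x + 1055


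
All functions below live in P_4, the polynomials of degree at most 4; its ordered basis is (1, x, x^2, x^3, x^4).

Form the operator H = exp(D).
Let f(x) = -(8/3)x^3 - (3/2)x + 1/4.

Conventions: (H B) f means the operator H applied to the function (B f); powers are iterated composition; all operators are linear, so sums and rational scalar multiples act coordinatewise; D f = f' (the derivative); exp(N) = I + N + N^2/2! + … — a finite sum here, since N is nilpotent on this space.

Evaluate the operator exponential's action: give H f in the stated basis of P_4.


order-1 term: -8x^2 - 3/2
order-2 term: -8x
order-3 term: -8/3
the series for exp(D) f terminates at order 3
exp(D) f = -(8/3)x^3 - 8x^2 - (19/2)x - 47/12

the result is g(x) = -(8/3)x^3 - 8x^2 - (19/2)x - 47/12


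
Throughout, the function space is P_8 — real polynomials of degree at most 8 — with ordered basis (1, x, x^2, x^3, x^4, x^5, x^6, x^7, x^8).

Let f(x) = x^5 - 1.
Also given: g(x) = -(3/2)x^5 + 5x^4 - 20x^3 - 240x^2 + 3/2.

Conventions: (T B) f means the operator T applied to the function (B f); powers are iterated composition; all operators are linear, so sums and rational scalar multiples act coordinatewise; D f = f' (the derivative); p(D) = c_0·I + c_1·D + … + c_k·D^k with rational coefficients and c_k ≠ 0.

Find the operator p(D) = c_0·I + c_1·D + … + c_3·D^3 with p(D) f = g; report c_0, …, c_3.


c_0 = -3/2, c_1 = 1, c_2 = -1, c_3 = -4

D^0 f = x^5 - 1
D^1 f = 5x^4
D^2 f = 20x^3
D^3 f = 60x^2
matching coefficients of g against c_0 f + c_1 Df + … from the top degree down determines the c_i
solution: c_0 = -3/2, c_1 = 1, c_2 = -1, c_3 = -4


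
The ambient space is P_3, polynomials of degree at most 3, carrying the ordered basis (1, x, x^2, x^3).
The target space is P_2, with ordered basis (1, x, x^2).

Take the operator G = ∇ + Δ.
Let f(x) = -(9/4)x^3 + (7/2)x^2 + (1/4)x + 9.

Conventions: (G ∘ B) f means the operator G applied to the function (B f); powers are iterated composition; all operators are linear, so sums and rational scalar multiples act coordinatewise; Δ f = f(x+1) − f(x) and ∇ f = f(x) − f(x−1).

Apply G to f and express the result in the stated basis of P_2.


∇ f = -(27/4)x^2 + (55/4)x - 11/2
Δ f = -(27/4)x^2 + (1/4)x + 3/2
(∇ + Δ) f = -(27/2)x^2 + 14x - 4

the image equals g(x) = -(27/2)x^2 + 14x - 4


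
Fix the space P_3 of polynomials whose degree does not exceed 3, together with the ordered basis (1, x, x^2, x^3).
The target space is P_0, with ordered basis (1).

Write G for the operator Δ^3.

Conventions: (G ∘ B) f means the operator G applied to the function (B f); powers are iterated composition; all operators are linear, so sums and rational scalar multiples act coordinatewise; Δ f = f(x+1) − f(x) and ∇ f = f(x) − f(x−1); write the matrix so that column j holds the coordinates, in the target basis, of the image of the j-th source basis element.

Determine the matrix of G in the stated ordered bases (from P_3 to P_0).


image of 1: 0
image of x: 0
image of x^2: 0
image of x^3: 6
each image's coordinates form column j of the matrix

the matrix is [[0, 0, 0, 6]] (rows listed top to bottom)


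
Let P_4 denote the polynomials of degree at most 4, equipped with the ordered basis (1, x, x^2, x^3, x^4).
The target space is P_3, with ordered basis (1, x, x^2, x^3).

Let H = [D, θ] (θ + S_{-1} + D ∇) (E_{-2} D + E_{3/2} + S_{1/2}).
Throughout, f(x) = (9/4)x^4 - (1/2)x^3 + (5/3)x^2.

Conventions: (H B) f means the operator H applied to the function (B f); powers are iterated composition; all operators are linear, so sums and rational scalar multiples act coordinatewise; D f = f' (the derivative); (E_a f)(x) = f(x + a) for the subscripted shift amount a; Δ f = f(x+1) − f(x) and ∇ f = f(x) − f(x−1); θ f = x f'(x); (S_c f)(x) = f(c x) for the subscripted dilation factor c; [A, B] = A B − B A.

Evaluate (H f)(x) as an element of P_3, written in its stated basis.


g(x) = (765/16)x^3 + (1053/8)x^2 - (755/8)x + 1647/16

D f = 9x^3 - (3/2)x^2 + (10/3)x
E_{-2} D f = 9x^3 - (111/2)x^2 + (352/3)x - 254/3
E_{3/2} f = (9/4)x^4 + 13x^3 + (715/24)x^2 + 32x + 861/64
S_{1/2} f = (9/64)x^4 - (1/16)x^3 + (5/12)x^2
(E_{-2} D + E_{3/2} + S_{1/2}) f = (153/64)x^4 + (351/16)x^3 - (607/24)x^2 + (448/3)x - 13673/192
θ (E_{-2} D + E_{3/2} + S_{1/2}) f = (153/16)x^4 + (1053/16)x^3 - (607/12)x^2 + (448/3)x
S_{-1} (E_{-2} D + E_{3/2} + S_{1/2}) f = (153/64)x^4 - (351/16)x^3 - (607/24)x^2 - (448/3)x - 13673/192
∇ (E_{-2} D + E_{3/2} + S_{1/2}) f = (153/16)x^3 + (1647/32)x^2 - (641/6)x + 12427/64
D ∇ (E_{-2} D + E_{3/2} + S_{1/2}) f = (459/16)x^2 + (1647/16)x - 641/6
(θ + S_{-1} + D ∇) (E_{-2} D + E_{3/2} + S_{1/2}) f = (765/64)x^4 + (351/8)x^3 - (755/16)x^2 + (1647/16)x - 11395/64
θ (θ + S_{-1} + D ∇) (E_{-2} D + E_{3/2} + S_{1/2}) f = (765/16)x^4 + (1053/8)x^3 - (755/8)x^2 + (1647/16)x
D θ (θ + S_{-1} + D ∇) (E_{-2} D + E_{3/2} + S_{1/2}) f = (765/4)x^3 + (3159/8)x^2 - (755/4)x + 1647/16
D (θ + S_{-1} + D ∇) (E_{-2} D + E_{3/2} + S_{1/2}) f = (765/16)x^3 + (1053/8)x^2 - (755/8)x + 1647/16
θ D (θ + S_{-1} + D ∇) (E_{-2} D + E_{3/2} + S_{1/2}) f = (2295/16)x^3 + (1053/4)x^2 - (755/8)x
[D, θ] (θ + S_{-1} + D ∇) (E_{-2} D + E_{3/2} + S_{1/2}) f = (765/16)x^3 + (1053/8)x^2 - (755/8)x + 1647/16


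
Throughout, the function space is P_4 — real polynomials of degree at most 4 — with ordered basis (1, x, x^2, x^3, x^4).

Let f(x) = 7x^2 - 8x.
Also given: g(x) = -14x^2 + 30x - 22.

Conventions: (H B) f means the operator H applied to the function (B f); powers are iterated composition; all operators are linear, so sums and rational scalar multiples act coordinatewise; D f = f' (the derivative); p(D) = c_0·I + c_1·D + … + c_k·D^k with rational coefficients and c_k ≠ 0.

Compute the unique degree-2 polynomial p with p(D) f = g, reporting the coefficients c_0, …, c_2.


p(D) = -2·I + D − D^2, i.e. c_0 = -2, c_1 = 1, c_2 = -1

D^0 f = 7x^2 - 8x
D^1 f = 14x - 8
D^2 f = 14
matching coefficients of g against c_0 f + c_1 Df + … from the top degree down determines the c_i
solution: c_0 = -2, c_1 = 1, c_2 = -1


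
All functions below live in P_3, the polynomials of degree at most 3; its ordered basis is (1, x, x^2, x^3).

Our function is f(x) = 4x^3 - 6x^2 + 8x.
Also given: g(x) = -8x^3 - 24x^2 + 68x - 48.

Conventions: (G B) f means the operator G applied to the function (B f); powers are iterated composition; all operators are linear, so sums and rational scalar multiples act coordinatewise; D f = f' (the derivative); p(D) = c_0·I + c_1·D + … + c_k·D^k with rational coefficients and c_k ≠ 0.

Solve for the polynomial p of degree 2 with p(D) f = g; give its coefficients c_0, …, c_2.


c_0 = -2, c_1 = -3, c_2 = 2

D^0 f = 4x^3 - 6x^2 + 8x
D^1 f = 12x^2 - 12x + 8
D^2 f = 24x - 12
matching coefficients of g against c_0 f + c_1 Df + … from the top degree down determines the c_i
solution: c_0 = -2, c_1 = -3, c_2 = 2


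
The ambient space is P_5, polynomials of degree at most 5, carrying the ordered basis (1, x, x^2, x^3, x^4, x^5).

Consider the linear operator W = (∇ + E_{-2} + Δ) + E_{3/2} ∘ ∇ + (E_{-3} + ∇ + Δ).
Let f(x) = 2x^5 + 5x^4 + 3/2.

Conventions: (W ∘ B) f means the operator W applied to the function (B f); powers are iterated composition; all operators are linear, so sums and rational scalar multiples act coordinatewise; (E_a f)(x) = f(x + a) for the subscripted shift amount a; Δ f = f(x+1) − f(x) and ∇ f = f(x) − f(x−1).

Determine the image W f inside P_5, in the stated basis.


the result is g(x) = 4x^5 + 10x^4 + 300x^3 - 105x^2 + 465x - 111/8

∇ f = 10x^4 - 10x^2 + 10x - 3
E_{-2} f = 2x^5 - 15x^4 + 40x^3 - 40x^2 + 35/2
Δ f = 10x^4 + 40x^3 + 50x^2 + 30x + 7
(∇ + E_{-2} + Δ) f = 2x^5 + 5x^4 + 80x^3 + 40x + 43/2
∇ f = 10x^4 - 10x^2 + 10x - 3
E_{3/2} ∇ f = 10x^4 + 60x^3 + 125x^2 + 115x + 321/8
E_{-3} f = 2x^5 - 25x^4 + 120x^3 - 270x^2 + 270x - 159/2
∇ f = 10x^4 - 10x^2 + 10x - 3
Δ f = 10x^4 + 40x^3 + 50x^2 + 30x + 7
(E_{-3} + ∇ + Δ) f = 2x^5 - 5x^4 + 160x^3 - 230x^2 + 310x - 151/2
((∇ + E_{-2} + Δ) + E_{3/2} ∘ ∇ + (E_{-3} + ∇ + Δ)) f = 4x^5 + 10x^4 + 300x^3 - 105x^2 + 465x - 111/8
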